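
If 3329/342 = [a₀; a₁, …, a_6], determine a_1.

1

⌊3329/342⌋ = 9, remainder 251
⌊342/251⌋ = 1, remainder 91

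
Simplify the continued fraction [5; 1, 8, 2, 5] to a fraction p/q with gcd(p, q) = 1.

Collapse the nested fraction from the inside out:
Start with 5.
2 + 1/(5/1) = 2 + 1/5 = 11/5
8 + 1/(11/5) = 8 + 5/11 = 93/11
1 + 1/(93/11) = 1 + 11/93 = 104/93
5 + 1/(104/93) = 5 + 93/104 = 613/104

613/104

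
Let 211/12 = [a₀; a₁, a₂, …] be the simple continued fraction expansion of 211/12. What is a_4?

2

Run the Euclidean algorithm, recording each quotient:
211 = 17·12 + 7, so a_0 = 17
12 = 1·7 + 5, so a_1 = 1
7 = 1·5 + 2, so a_2 = 1
5 = 2·2 + 1, so a_3 = 2
2 = 2·1 + 0, so a_4 = 2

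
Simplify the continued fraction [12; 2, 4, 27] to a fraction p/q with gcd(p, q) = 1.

Work from the innermost term outward:
Start with 27.
4 + 1/(27/1) = 4 + 1/27 = 109/27
2 + 1/(109/27) = 2 + 27/109 = 245/109
12 + 1/(245/109) = 12 + 109/245 = 3049/245

3049/245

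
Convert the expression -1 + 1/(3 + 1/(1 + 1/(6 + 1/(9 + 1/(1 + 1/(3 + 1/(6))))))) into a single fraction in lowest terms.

Collapse the nested fraction from the inside out:
Start with 6.
3 + 1/(6/1) = 3 + 1/6 = 19/6
1 + 1/(19/6) = 1 + 6/19 = 25/19
9 + 1/(25/19) = 9 + 19/25 = 244/25
6 + 1/(244/25) = 6 + 25/244 = 1489/244
1 + 1/(1489/244) = 1 + 244/1489 = 1733/1489
3 + 1/(1733/1489) = 3 + 1489/1733 = 6688/1733
-1 + 1/(6688/1733) = -1 + 1733/6688 = -4955/6688

-4955/6688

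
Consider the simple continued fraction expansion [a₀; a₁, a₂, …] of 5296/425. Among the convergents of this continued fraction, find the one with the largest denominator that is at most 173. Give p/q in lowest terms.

a_0 = 12: 12/1  (≤ bound)
a_1 = 2: 25/2  (≤ bound)
a_2 = 5: 137/11  (≤ bound)
a_3 = 1: 162/13  (≤ bound)
a_4 = 15: 2567/206  (> 173, stop)

162/13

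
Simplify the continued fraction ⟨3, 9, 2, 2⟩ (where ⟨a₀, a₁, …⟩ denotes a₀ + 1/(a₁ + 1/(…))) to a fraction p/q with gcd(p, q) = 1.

146/47

Use the convergent recurrence hₖ = aₖ·hₖ₋₁ + hₖ₋₂ (and likewise for the denominators kₖ):
a_0 = 3: 3/1
a_1 = 9: 28/9
a_2 = 2: 59/19
a_3 = 2: 146/47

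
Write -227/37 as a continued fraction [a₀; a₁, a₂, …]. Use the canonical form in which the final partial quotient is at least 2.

-227 ÷ 37 → quotient -7, remainder 32
37 ÷ 32 → quotient 1, remainder 5
32 ÷ 5 → quotient 6, remainder 2
5 ÷ 2 → quotient 2, remainder 1
2 ÷ 1 → quotient 2, remainder 0

[-7; 1, 6, 2, 2]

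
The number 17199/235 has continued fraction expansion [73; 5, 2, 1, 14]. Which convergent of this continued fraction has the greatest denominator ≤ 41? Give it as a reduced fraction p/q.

a_0 = 73: 73/1  (≤ bound)
a_1 = 5: 366/5  (≤ bound)
a_2 = 2: 805/11  (≤ bound)
a_3 = 1: 1171/16  (≤ bound)
a_4 = 14: 17199/235  (> 41, stop)

1171/16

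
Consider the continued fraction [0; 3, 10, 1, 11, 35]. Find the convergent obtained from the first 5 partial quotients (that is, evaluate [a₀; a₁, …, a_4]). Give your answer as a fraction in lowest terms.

131/405

Build up convergents one term at a time:
a_0 = 0: 0/1
a_1 = 3: 1/3
a_2 = 10: 10/31
a_3 = 1: 11/34
a_4 = 11: 131/405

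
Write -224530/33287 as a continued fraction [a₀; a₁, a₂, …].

[-7; 3, 1, 12, 2, 12, 12, 2]

-224530 = -7·33287 + 8479, so a_0 = -7
33287 = 3·8479 + 7850, so a_1 = 3
8479 = 1·7850 + 629, so a_2 = 1
7850 = 12·629 + 302, so a_3 = 12
629 = 2·302 + 25, so a_4 = 2
302 = 12·25 + 2, so a_5 = 12
25 = 12·2 + 1, so a_6 = 12
2 = 2·1 + 0, so a_7 = 2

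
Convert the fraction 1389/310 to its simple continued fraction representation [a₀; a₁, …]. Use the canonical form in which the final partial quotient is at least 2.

[4; 2, 12, 2, 2, 2]

1389 = 4·310 + 149, so a_0 = 4
310 = 2·149 + 12, so a_1 = 2
149 = 12·12 + 5, so a_2 = 12
12 = 2·5 + 2, so a_3 = 2
5 = 2·2 + 1, so a_4 = 2
2 = 2·1 + 0, so a_5 = 2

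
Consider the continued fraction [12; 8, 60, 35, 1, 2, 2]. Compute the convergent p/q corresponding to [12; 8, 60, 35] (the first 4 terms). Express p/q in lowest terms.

Start with 35.
60 + 1/(35/1) = 60 + 1/35 = 2101/35
8 + 1/(2101/35) = 8 + 35/2101 = 16843/2101
12 + 1/(16843/2101) = 12 + 2101/16843 = 204217/16843

204217/16843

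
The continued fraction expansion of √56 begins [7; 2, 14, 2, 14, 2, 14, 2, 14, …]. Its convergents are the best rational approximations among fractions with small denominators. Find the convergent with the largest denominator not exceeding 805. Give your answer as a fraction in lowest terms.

449/60

a_0 = 7: 7/1  (≤ bound)
a_1 = 2: 15/2  (≤ bound)
a_2 = 14: 217/29  (≤ bound)
a_3 = 2: 449/60  (≤ bound)
a_4 = 14: 6503/869  (> 805, stop)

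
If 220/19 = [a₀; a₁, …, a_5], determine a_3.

2

Run the Euclidean algorithm, recording each quotient:
220 = 11·19 + 11, so a_0 = 11
19 = 1·11 + 8, so a_1 = 1
11 = 1·8 + 3, so a_2 = 1
8 = 2·3 + 2, so a_3 = 2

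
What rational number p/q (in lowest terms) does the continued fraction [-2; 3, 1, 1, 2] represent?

-31/18

a_0 = -2: -2/1
a_1 = 3: -5/3
a_2 = 1: -7/4
a_3 = 1: -12/7
a_4 = 2: -31/18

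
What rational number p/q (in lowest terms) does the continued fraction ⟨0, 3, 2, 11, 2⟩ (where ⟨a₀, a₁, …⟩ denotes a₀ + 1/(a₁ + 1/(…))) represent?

48/167

Work from the innermost term outward:
Start with 2.
11 + 1/(2/1) = 11 + 1/2 = 23/2
2 + 1/(23/2) = 2 + 2/23 = 48/23
3 + 1/(48/23) = 3 + 23/48 = 167/48
0 + 1/(167/48) = 0 + 48/167 = 48/167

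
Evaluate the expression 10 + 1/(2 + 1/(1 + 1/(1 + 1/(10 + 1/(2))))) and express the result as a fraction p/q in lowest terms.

Work from the innermost term outward:
Start with 2.
10 + 1/(2/1) = 10 + 1/2 = 21/2
1 + 1/(21/2) = 1 + 2/21 = 23/21
1 + 1/(23/21) = 1 + 21/23 = 44/23
2 + 1/(44/23) = 2 + 23/44 = 111/44
10 + 1/(111/44) = 10 + 44/111 = 1154/111

1154/111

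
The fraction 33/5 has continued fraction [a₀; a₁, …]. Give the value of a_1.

1

33 = 6·5 + 3, so a_0 = 6
5 = 1·3 + 2, so a_1 = 1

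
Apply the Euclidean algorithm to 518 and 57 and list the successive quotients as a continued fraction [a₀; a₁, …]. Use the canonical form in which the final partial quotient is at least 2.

[9; 11, 2, 2]

518 = 9·57 + 5, so a_0 = 9
57 = 11·5 + 2, so a_1 = 11
5 = 2·2 + 1, so a_2 = 2
2 = 2·1 + 0, so a_3 = 2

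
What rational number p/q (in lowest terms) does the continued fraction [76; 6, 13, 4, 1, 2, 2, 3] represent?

a_0 = 76: 76/1
a_1 = 6: 457/6
a_2 = 13: 6017/79
a_3 = 4: 24525/322
a_4 = 1: 30542/401
a_5 = 2: 85609/1124
a_6 = 2: 201760/2649
a_7 = 3: 690889/9071

690889/9071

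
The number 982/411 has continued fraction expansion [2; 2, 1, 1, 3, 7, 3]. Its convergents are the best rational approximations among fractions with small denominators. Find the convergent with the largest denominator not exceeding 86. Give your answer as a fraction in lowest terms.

a_0 = 2: 2/1  (≤ bound)
a_1 = 2: 5/2  (≤ bound)
a_2 = 1: 7/3  (≤ bound)
a_3 = 1: 12/5  (≤ bound)
a_4 = 3: 43/18  (≤ bound)
a_5 = 7: 313/131  (> 86, stop)

43/18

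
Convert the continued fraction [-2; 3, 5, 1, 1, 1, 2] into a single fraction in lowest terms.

Collapse the nested fraction from the inside out:
Start with 2.
1 + 1/(2/1) = 1 + 1/2 = 3/2
1 + 1/(3/2) = 1 + 2/3 = 5/3
1 + 1/(5/3) = 1 + 3/5 = 8/5
5 + 1/(8/5) = 5 + 5/8 = 45/8
3 + 1/(45/8) = 3 + 8/45 = 143/45
-2 + 1/(143/45) = -2 + 45/143 = -241/143

-241/143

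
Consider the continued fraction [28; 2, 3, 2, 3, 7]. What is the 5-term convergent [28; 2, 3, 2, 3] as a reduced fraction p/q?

Start with 3.
2 + 1/(3/1) = 2 + 1/3 = 7/3
3 + 1/(7/3) = 3 + 3/7 = 24/7
2 + 1/(24/7) = 2 + 7/24 = 55/24
28 + 1/(55/24) = 28 + 24/55 = 1564/55

1564/55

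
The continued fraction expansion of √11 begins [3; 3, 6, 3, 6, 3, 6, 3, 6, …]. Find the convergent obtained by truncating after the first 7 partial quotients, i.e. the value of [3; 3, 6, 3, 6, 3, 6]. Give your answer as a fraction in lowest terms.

25077/7561

Collapse the nested fraction from the inside out:
Start with 6.
3 + 1/(6/1) = 3 + 1/6 = 19/6
6 + 1/(19/6) = 6 + 6/19 = 120/19
3 + 1/(120/19) = 3 + 19/120 = 379/120
6 + 1/(379/120) = 6 + 120/379 = 2394/379
3 + 1/(2394/379) = 3 + 379/2394 = 7561/2394
3 + 1/(7561/2394) = 3 + 2394/7561 = 25077/7561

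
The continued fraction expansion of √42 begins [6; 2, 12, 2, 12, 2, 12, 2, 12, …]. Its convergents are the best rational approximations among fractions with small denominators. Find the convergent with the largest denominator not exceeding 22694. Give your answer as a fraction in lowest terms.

a_0 = 6: 6/1  (≤ bound)
a_1 = 2: 13/2  (≤ bound)
a_2 = 12: 162/25  (≤ bound)
a_3 = 2: 337/52  (≤ bound)
a_4 = 12: 4206/649  (≤ bound)
a_5 = 2: 8749/1350  (≤ bound)
a_6 = 12: 109194/16849  (≤ bound)
a_7 = 2: 227137/35048  (> 22694, stop)

109194/16849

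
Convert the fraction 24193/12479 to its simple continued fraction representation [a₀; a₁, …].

[1; 1, 15, 3, 4, 1, 47]

Repeatedly divide and take the remainder:
⌊24193/12479⌋ = 1, remainder 11714
⌊12479/11714⌋ = 1, remainder 765
⌊11714/765⌋ = 15, remainder 239
⌊765/239⌋ = 3, remainder 48
⌊239/48⌋ = 4, remainder 47
⌊48/47⌋ = 1, remainder 1
⌊47/1⌋ = 47, remainder 0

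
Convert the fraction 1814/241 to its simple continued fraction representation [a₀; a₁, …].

1814 = 7·241 + 127, so a_0 = 7
241 = 1·127 + 114, so a_1 = 1
127 = 1·114 + 13, so a_2 = 1
114 = 8·13 + 10, so a_3 = 8
13 = 1·10 + 3, so a_4 = 1
10 = 3·3 + 1, so a_5 = 3
3 = 3·1 + 0, so a_6 = 3

[7; 1, 1, 8, 1, 3, 3]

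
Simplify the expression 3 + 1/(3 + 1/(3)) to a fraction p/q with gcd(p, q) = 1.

Compute successive convergents:
a_0 = 3: 3/1
a_1 = 3: 10/3
a_2 = 3: 33/10

33/10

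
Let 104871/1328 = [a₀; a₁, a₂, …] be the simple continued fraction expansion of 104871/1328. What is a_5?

1

104871 = 78·1328 + 1287, so a_0 = 78
1328 = 1·1287 + 41, so a_1 = 1
1287 = 31·41 + 16, so a_2 = 31
41 = 2·16 + 9, so a_3 = 2
16 = 1·9 + 7, so a_4 = 1
9 = 1·7 + 2, so a_5 = 1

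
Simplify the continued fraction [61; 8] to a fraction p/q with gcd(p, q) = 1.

a_0 = 61: 61/1
a_1 = 8: 489/8

489/8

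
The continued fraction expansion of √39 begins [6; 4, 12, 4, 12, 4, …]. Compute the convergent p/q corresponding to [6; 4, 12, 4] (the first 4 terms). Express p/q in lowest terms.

1249/200

Compute successive convergents:
a_0 = 6: 6/1
a_1 = 4: 25/4
a_2 = 12: 306/49
a_3 = 4: 1249/200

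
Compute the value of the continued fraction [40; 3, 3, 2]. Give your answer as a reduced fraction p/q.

927/23

Collapse the nested fraction from the inside out:
Start with 2.
3 + 1/(2/1) = 3 + 1/2 = 7/2
3 + 1/(7/2) = 3 + 2/7 = 23/7
40 + 1/(23/7) = 40 + 7/23 = 927/23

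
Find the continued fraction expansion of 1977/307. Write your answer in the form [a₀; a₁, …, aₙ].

[6; 2, 3, 1, 1, 1, 5, 2]

⌊1977/307⌋ = 6, remainder 135
⌊307/135⌋ = 2, remainder 37
⌊135/37⌋ = 3, remainder 24
⌊37/24⌋ = 1, remainder 13
⌊24/13⌋ = 1, remainder 11
⌊13/11⌋ = 1, remainder 2
⌊11/2⌋ = 5, remainder 1
⌊2/1⌋ = 2, remainder 0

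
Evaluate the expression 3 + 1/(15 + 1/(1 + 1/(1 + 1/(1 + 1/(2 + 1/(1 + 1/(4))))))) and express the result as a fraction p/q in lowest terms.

Build up convergents one term at a time:
a_0 = 3: 3/1
a_1 = 15: 46/15
a_2 = 1: 49/16
a_3 = 1: 95/31
a_4 = 1: 144/47
a_5 = 2: 383/125
a_6 = 1: 527/172
a_7 = 4: 2491/813

2491/813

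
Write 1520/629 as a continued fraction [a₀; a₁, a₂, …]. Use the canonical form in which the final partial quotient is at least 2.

Run the Euclidean algorithm, recording each quotient:
1520 = 2·629 + 262, so a_0 = 2
629 = 2·262 + 105, so a_1 = 2
262 = 2·105 + 52, so a_2 = 2
105 = 2·52 + 1, so a_3 = 2
52 = 52·1 + 0, so a_4 = 52

[2; 2, 2, 2, 52]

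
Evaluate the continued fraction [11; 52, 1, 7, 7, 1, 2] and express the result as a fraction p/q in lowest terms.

108955/9888

Start with 2.
1 + 1/(2/1) = 1 + 1/2 = 3/2
7 + 1/(3/2) = 7 + 2/3 = 23/3
7 + 1/(23/3) = 7 + 3/23 = 164/23
1 + 1/(164/23) = 1 + 23/164 = 187/164
52 + 1/(187/164) = 52 + 164/187 = 9888/187
11 + 1/(9888/187) = 11 + 187/9888 = 108955/9888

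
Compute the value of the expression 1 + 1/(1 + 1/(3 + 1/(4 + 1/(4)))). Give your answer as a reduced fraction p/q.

a_0 = 1: 1/1
a_1 = 1: 2/1
a_2 = 3: 7/4
a_3 = 4: 30/17
a_4 = 4: 127/72

127/72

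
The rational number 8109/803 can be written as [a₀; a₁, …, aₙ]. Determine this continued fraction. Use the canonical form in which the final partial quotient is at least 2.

Apply division with remainder until the remainder is 0:
8109 ÷ 803 → quotient 10, remainder 79
803 ÷ 79 → quotient 10, remainder 13
79 ÷ 13 → quotient 6, remainder 1
13 ÷ 1 → quotient 13, remainder 0

[10; 10, 6, 13]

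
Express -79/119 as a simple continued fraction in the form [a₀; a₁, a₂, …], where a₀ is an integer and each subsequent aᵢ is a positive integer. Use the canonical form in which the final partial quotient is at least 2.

-79 = -1·119 + 40, so a_0 = -1
119 = 2·40 + 39, so a_1 = 2
40 = 1·39 + 1, so a_2 = 1
39 = 39·1 + 0, so a_3 = 39

[-1; 2, 1, 39]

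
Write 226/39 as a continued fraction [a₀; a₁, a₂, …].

226 ÷ 39 → quotient 5, remainder 31
39 ÷ 31 → quotient 1, remainder 8
31 ÷ 8 → quotient 3, remainder 7
8 ÷ 7 → quotient 1, remainder 1
7 ÷ 1 → quotient 7, remainder 0

[5; 1, 3, 1, 7]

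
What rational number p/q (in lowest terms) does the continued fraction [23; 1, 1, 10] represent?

494/21

Build up convergents one term at a time:
a_0 = 23: 23/1
a_1 = 1: 24/1
a_2 = 1: 47/2
a_3 = 10: 494/21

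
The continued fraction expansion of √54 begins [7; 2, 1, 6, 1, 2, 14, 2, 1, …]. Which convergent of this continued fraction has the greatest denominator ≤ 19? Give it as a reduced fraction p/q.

List convergents until the denominator exceeds the bound:
a_0 = 7: 7/1  (≤ bound)
a_1 = 2: 15/2  (≤ bound)
a_2 = 1: 22/3  (≤ bound)
a_3 = 6: 147/20  (> 19, stop)

22/3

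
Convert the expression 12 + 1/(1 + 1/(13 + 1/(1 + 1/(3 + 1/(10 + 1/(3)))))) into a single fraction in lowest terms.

Build up convergents one term at a time:
a_0 = 12: 12/1
a_1 = 1: 13/1
a_2 = 13: 181/14
a_3 = 1: 194/15
a_4 = 3: 763/59
a_5 = 10: 7824/605
a_6 = 3: 24235/1874

24235/1874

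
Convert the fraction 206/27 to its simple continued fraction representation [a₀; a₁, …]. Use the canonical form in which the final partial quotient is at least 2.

⌊206/27⌋ = 7, remainder 17
⌊27/17⌋ = 1, remainder 10
⌊17/10⌋ = 1, remainder 7
⌊10/7⌋ = 1, remainder 3
⌊7/3⌋ = 2, remainder 1
⌊3/1⌋ = 3, remainder 0

[7; 1, 1, 1, 2, 3]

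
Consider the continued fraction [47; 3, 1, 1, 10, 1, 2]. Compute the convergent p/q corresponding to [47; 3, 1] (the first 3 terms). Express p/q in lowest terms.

Use the convergent recurrence hₖ = aₖ·hₖ₋₁ + hₖ₋₂ (and likewise for the denominators kₖ):
a_0 = 47: 47/1
a_1 = 3: 142/3
a_2 = 1: 189/4

189/4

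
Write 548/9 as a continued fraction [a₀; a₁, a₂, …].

[60; 1, 8]

548 ÷ 9 → quotient 60, remainder 8
9 ÷ 8 → quotient 1, remainder 1
8 ÷ 1 → quotient 8, remainder 0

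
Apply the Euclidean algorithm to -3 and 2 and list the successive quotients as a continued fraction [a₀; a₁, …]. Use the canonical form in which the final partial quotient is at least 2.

⌊-3/2⌋ = -2, remainder 1
⌊2/1⌋ = 2, remainder 0

[-2; 2]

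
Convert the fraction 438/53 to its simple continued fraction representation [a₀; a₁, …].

Repeatedly divide and take the remainder:
438 ÷ 53 → quotient 8, remainder 14
53 ÷ 14 → quotient 3, remainder 11
14 ÷ 11 → quotient 1, remainder 3
11 ÷ 3 → quotient 3, remainder 2
3 ÷ 2 → quotient 1, remainder 1
2 ÷ 1 → quotient 2, remainder 0

[8; 3, 1, 3, 1, 2]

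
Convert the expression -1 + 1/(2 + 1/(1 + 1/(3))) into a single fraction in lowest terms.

-7/11

Starting at the tail and folding back:
Start with 3.
1 + 1/(3/1) = 1 + 1/3 = 4/3
2 + 1/(4/3) = 2 + 3/4 = 11/4
-1 + 1/(11/4) = -1 + 4/11 = -7/11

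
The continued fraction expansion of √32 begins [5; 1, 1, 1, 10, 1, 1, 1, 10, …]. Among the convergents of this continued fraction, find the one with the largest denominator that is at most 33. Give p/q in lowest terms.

a_0 = 5: 5/1  (≤ bound)
a_1 = 1: 6/1  (≤ bound)
a_2 = 1: 11/2  (≤ bound)
a_3 = 1: 17/3  (≤ bound)
a_4 = 10: 181/32  (≤ bound)
a_5 = 1: 198/35  (> 33, stop)

181/32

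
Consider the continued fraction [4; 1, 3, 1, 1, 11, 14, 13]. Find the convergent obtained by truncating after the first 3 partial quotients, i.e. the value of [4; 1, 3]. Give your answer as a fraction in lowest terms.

19/4

Start with 3.
1 + 1/(3/1) = 1 + 1/3 = 4/3
4 + 1/(4/3) = 4 + 3/4 = 19/4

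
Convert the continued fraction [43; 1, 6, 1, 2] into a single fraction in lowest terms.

1009/23

a_0 = 43: 43/1
a_1 = 1: 44/1
a_2 = 6: 307/7
a_3 = 1: 351/8
a_4 = 2: 1009/23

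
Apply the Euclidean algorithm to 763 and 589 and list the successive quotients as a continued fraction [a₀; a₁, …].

[1; 3, 2, 1, 1, 2, 13]

Repeatedly divide and take the remainder:
763 ÷ 589 → quotient 1, remainder 174
589 ÷ 174 → quotient 3, remainder 67
174 ÷ 67 → quotient 2, remainder 40
67 ÷ 40 → quotient 1, remainder 27
40 ÷ 27 → quotient 1, remainder 13
27 ÷ 13 → quotient 2, remainder 1
13 ÷ 1 → quotient 13, remainder 0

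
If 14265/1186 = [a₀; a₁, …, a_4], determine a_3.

14265 ÷ 1186 → quotient 12, remainder 33
1186 ÷ 33 → quotient 35, remainder 31
33 ÷ 31 → quotient 1, remainder 2
31 ÷ 2 → quotient 15, remainder 1

15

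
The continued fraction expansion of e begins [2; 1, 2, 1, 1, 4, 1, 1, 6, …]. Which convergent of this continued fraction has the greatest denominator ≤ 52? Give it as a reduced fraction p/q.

106/39

a_0 = 2: 2/1  (≤ bound)
a_1 = 1: 3/1  (≤ bound)
a_2 = 2: 8/3  (≤ bound)
a_3 = 1: 11/4  (≤ bound)
a_4 = 1: 19/7  (≤ bound)
a_5 = 4: 87/32  (≤ bound)
a_6 = 1: 106/39  (≤ bound)
a_7 = 1: 193/71  (> 52, stop)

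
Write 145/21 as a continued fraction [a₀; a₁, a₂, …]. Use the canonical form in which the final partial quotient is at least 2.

[6; 1, 9, 2]

Repeatedly divide and take the remainder:
⌊145/21⌋ = 6, remainder 19
⌊21/19⌋ = 1, remainder 2
⌊19/2⌋ = 9, remainder 1
⌊2/1⌋ = 2, remainder 0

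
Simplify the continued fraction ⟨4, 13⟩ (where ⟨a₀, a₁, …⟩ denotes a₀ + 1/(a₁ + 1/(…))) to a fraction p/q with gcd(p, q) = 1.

53/13

Build up convergents one term at a time:
a_0 = 4: 4/1
a_1 = 13: 53/13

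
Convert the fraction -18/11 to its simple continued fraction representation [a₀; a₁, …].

[-2; 2, 1, 3]

Apply division with remainder until the remainder is 0:
-18 = -2·11 + 4, so a_0 = -2
11 = 2·4 + 3, so a_1 = 2
4 = 1·3 + 1, so a_2 = 1
3 = 3·1 + 0, so a_3 = 3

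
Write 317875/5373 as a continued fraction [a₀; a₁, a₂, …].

[59; 6, 5, 3, 1, 5, 7]

317875 = 59·5373 + 868, so a_0 = 59
5373 = 6·868 + 165, so a_1 = 6
868 = 5·165 + 43, so a_2 = 5
165 = 3·43 + 36, so a_3 = 3
43 = 1·36 + 7, so a_4 = 1
36 = 5·7 + 1, so a_5 = 5
7 = 7·1 + 0, so a_6 = 7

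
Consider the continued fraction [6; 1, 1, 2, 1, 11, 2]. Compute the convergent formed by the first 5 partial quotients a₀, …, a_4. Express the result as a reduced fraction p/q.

a_0 = 6: 6/1
a_1 = 1: 7/1
a_2 = 1: 13/2
a_3 = 2: 33/5
a_4 = 1: 46/7

46/7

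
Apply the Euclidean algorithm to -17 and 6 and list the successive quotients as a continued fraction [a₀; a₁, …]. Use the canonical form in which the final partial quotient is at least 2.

[-3; 6]

Apply division with remainder until the remainder is 0:
⌊-17/6⌋ = -3, remainder 1
⌊6/1⌋ = 6, remainder 0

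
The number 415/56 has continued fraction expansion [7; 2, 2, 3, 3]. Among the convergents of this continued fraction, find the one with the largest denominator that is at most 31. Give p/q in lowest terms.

126/17

List convergents until the denominator exceeds the bound:
a_0 = 7: 7/1  (≤ bound)
a_1 = 2: 15/2  (≤ bound)
a_2 = 2: 37/5  (≤ bound)
a_3 = 3: 126/17  (≤ bound)
a_4 = 3: 415/56  (> 31, stop)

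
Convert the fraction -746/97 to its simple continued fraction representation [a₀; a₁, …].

-746 ÷ 97 → quotient -8, remainder 30
97 ÷ 30 → quotient 3, remainder 7
30 ÷ 7 → quotient 4, remainder 2
7 ÷ 2 → quotient 3, remainder 1
2 ÷ 1 → quotient 2, remainder 0

[-8; 3, 4, 3, 2]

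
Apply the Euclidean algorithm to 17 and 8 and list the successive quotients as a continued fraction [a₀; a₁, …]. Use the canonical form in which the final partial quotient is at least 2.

[2; 8]

17 ÷ 8 → quotient 2, remainder 1
8 ÷ 1 → quotient 8, remainder 0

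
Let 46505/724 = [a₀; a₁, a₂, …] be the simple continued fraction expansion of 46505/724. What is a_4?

1

Repeatedly divide and take the remainder:
⌊46505/724⌋ = 64, remainder 169
⌊724/169⌋ = 4, remainder 48
⌊169/48⌋ = 3, remainder 25
⌊48/25⌋ = 1, remainder 23
⌊25/23⌋ = 1, remainder 2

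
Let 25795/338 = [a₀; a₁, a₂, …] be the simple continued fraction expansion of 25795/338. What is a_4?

25795 ÷ 338 → quotient 76, remainder 107
338 ÷ 107 → quotient 3, remainder 17
107 ÷ 17 → quotient 6, remainder 5
17 ÷ 5 → quotient 3, remainder 2
5 ÷ 2 → quotient 2, remainder 1

2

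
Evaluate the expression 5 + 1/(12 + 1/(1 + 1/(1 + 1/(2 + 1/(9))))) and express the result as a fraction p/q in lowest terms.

3007/592

Start with 9.
2 + 1/(9/1) = 2 + 1/9 = 19/9
1 + 1/(19/9) = 1 + 9/19 = 28/19
1 + 1/(28/19) = 1 + 19/28 = 47/28
12 + 1/(47/28) = 12 + 28/47 = 592/47
5 + 1/(592/47) = 5 + 47/592 = 3007/592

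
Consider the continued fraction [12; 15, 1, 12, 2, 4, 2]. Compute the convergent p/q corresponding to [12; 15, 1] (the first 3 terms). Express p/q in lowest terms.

Compute successive convergents:
a_0 = 12: 12/1
a_1 = 15: 181/15
a_2 = 1: 193/16

193/16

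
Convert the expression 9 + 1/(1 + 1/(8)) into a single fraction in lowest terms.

89/9

Starting at the tail and folding back:
Start with 8.
1 + 1/(8/1) = 1 + 1/8 = 9/8
9 + 1/(9/8) = 9 + 8/9 = 89/9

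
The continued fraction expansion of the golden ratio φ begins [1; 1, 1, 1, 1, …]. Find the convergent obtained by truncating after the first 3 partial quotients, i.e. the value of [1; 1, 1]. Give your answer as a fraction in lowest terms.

3/2

Collapse the nested fraction from the inside out:
Start with 1.
1 + 1/(1/1) = 1 + 1/1 = 2/1
1 + 1/(2/1) = 1 + 1/2 = 3/2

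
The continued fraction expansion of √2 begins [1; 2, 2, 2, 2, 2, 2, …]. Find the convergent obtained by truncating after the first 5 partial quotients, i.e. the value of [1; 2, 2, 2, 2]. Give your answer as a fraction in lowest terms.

41/29

Start with 2.
2 + 1/(2/1) = 2 + 1/2 = 5/2
2 + 1/(5/2) = 2 + 2/5 = 12/5
2 + 1/(12/5) = 2 + 5/12 = 29/12
1 + 1/(29/12) = 1 + 12/29 = 41/29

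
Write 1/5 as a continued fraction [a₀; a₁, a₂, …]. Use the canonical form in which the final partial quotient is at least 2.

[0; 5]

⌊1/5⌋ = 0, remainder 1
⌊5/1⌋ = 5, remainder 0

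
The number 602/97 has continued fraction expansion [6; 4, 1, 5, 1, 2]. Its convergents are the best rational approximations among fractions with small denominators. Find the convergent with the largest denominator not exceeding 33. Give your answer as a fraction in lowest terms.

180/29

a_0 = 6: 6/1  (≤ bound)
a_1 = 4: 25/4  (≤ bound)
a_2 = 1: 31/5  (≤ bound)
a_3 = 5: 180/29  (≤ bound)
a_4 = 1: 211/34  (> 33, stop)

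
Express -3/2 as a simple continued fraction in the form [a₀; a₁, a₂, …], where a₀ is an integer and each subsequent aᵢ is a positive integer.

[-2; 2]

⌊-3/2⌋ = -2, remainder 1
⌊2/1⌋ = 2, remainder 0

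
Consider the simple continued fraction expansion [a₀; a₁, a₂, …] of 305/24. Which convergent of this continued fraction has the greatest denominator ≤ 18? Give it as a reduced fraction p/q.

89/7

List convergents until the denominator exceeds the bound:
a_0 = 12: 12/1  (≤ bound)
a_1 = 1: 13/1  (≤ bound)
a_2 = 2: 38/3  (≤ bound)
a_3 = 2: 89/7  (≤ bound)
a_4 = 3: 305/24  (> 18, stop)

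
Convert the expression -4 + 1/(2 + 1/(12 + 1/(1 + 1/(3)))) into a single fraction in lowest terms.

-373/106

Compute successive convergents:
a_0 = -4: -4/1
a_1 = 2: -7/2
a_2 = 12: -88/25
a_3 = 1: -95/27
a_4 = 3: -373/106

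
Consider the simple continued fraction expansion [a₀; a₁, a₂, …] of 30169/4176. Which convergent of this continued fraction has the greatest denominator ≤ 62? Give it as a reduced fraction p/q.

354/49

a_0 = 7: 7/1  (≤ bound)
a_1 = 4: 29/4  (≤ bound)
a_2 = 2: 65/9  (≤ bound)
a_3 = 5: 354/49  (≤ bound)
a_4 = 3: 1127/156  (> 62, stop)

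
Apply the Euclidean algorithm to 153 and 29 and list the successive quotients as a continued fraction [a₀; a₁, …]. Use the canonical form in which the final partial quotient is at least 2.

153 = 5·29 + 8, so a_0 = 5
29 = 3·8 + 5, so a_1 = 3
8 = 1·5 + 3, so a_2 = 1
5 = 1·3 + 2, so a_3 = 1
3 = 1·2 + 1, so a_4 = 1
2 = 2·1 + 0, so a_5 = 2

[5; 3, 1, 1, 1, 2]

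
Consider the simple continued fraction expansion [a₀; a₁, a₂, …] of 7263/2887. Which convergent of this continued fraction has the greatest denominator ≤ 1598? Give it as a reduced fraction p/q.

878/349

List convergents until the denominator exceeds the bound:
a_0 = 2: 2/1  (≤ bound)
a_1 = 1: 3/1  (≤ bound)
a_2 = 1: 5/2  (≤ bound)
a_3 = 15: 78/31  (≤ bound)
a_4 = 2: 161/64  (≤ bound)
a_5 = 1: 239/95  (≤ bound)
a_6 = 3: 878/349  (≤ bound)
a_7 = 8: 7263/2887  (> 1598, stop)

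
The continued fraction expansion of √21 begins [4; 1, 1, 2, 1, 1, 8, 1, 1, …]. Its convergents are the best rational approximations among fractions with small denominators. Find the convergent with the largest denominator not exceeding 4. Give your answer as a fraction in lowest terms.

9/2

a_0 = 4: 4/1  (≤ bound)
a_1 = 1: 5/1  (≤ bound)
a_2 = 1: 9/2  (≤ bound)
a_3 = 2: 23/5  (> 4, stop)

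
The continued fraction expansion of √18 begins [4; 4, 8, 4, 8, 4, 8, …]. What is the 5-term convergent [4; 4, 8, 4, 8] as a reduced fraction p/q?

a_0 = 4: 4/1
a_1 = 4: 17/4
a_2 = 8: 140/33
a_3 = 4: 577/136
a_4 = 8: 4756/1121

4756/1121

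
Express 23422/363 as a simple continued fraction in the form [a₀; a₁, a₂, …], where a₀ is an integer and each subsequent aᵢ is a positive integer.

Run the Euclidean algorithm, recording each quotient:
23422 ÷ 363 → quotient 64, remainder 190
363 ÷ 190 → quotient 1, remainder 173
190 ÷ 173 → quotient 1, remainder 17
173 ÷ 17 → quotient 10, remainder 3
17 ÷ 3 → quotient 5, remainder 2
3 ÷ 2 → quotient 1, remainder 1
2 ÷ 1 → quotient 2, remainder 0

[64; 1, 1, 10, 5, 1, 2]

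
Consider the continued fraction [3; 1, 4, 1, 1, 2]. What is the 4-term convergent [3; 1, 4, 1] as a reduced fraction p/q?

Start with 1.
4 + 1/(1/1) = 4 + 1/1 = 5/1
1 + 1/(5/1) = 1 + 1/5 = 6/5
3 + 1/(6/5) = 3 + 5/6 = 23/6

23/6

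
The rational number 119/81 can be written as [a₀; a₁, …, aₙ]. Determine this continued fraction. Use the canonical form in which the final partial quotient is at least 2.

119 ÷ 81 → quotient 1, remainder 38
81 ÷ 38 → quotient 2, remainder 5
38 ÷ 5 → quotient 7, remainder 3
5 ÷ 3 → quotient 1, remainder 2
3 ÷ 2 → quotient 1, remainder 1
2 ÷ 1 → quotient 2, remainder 0

[1; 2, 7, 1, 1, 2]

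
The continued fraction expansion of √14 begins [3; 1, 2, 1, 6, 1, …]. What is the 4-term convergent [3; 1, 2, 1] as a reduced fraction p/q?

15/4

a_0 = 3: 3/1
a_1 = 1: 4/1
a_2 = 2: 11/3
a_3 = 1: 15/4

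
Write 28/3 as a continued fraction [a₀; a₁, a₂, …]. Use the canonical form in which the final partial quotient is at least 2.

[9; 3]

⌊28/3⌋ = 9, remainder 1
⌊3/1⌋ = 3, remainder 0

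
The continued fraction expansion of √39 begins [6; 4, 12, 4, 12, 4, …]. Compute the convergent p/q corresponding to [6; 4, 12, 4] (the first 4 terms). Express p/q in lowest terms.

a_0 = 6: 6/1
a_1 = 4: 25/4
a_2 = 12: 306/49
a_3 = 4: 1249/200

1249/200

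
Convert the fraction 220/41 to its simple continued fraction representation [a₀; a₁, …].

⌊220/41⌋ = 5, remainder 15
⌊41/15⌋ = 2, remainder 11
⌊15/11⌋ = 1, remainder 4
⌊11/4⌋ = 2, remainder 3
⌊4/3⌋ = 1, remainder 1
⌊3/1⌋ = 3, remainder 0

[5; 2, 1, 2, 1, 3]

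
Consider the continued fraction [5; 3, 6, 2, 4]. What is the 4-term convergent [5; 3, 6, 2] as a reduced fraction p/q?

Build up convergents one term at a time:
a_0 = 5: 5/1
a_1 = 3: 16/3
a_2 = 6: 101/19
a_3 = 2: 218/41

218/41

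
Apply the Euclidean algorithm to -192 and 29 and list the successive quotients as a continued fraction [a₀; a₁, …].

-192 ÷ 29 → quotient -7, remainder 11
29 ÷ 11 → quotient 2, remainder 7
11 ÷ 7 → quotient 1, remainder 4
7 ÷ 4 → quotient 1, remainder 3
4 ÷ 3 → quotient 1, remainder 1
3 ÷ 1 → quotient 3, remainder 0

[-7; 2, 1, 1, 1, 3]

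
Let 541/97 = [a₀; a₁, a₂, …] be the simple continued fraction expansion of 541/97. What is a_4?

Run the Euclidean algorithm, recording each quotient:
541 = 5·97 + 56, so a_0 = 5
97 = 1·56 + 41, so a_1 = 1
56 = 1·41 + 15, so a_2 = 1
41 = 2·15 + 11, so a_3 = 2
15 = 1·11 + 4, so a_4 = 1

1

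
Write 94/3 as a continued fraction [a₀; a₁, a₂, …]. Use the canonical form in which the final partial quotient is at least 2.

[31; 3]

94 ÷ 3 → quotient 31, remainder 1
3 ÷ 1 → quotient 3, remainder 0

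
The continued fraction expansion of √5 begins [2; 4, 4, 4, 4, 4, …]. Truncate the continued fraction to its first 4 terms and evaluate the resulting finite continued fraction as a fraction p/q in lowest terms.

Build up convergents one term at a time:
a_0 = 2: 2/1
a_1 = 4: 9/4
a_2 = 4: 38/17
a_3 = 4: 161/72

161/72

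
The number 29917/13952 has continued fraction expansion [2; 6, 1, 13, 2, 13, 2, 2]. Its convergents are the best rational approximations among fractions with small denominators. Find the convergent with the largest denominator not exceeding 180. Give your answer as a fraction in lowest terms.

a_0 = 2: 2/1  (≤ bound)
a_1 = 6: 13/6  (≤ bound)
a_2 = 1: 15/7  (≤ bound)
a_3 = 13: 208/97  (≤ bound)
a_4 = 2: 431/201  (> 180, stop)

208/97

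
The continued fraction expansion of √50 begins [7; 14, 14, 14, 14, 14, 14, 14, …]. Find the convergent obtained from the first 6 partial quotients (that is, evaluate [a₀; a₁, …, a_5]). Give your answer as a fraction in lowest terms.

3880899/548842

Build up convergents one term at a time:
a_0 = 7: 7/1
a_1 = 14: 99/14
a_2 = 14: 1393/197
a_3 = 14: 19601/2772
a_4 = 14: 275807/39005
a_5 = 14: 3880899/548842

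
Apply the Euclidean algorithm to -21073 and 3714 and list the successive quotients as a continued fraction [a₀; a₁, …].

Run the Euclidean algorithm, recording each quotient:
⌊-21073/3714⌋ = -6, remainder 1211
⌊3714/1211⌋ = 3, remainder 81
⌊1211/81⌋ = 14, remainder 77
⌊81/77⌋ = 1, remainder 4
⌊77/4⌋ = 19, remainder 1
⌊4/1⌋ = 4, remainder 0

[-6; 3, 14, 1, 19, 4]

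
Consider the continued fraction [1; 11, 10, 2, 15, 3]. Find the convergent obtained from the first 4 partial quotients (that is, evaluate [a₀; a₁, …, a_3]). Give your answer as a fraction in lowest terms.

254/233

Starting at the tail and folding back:
Start with 2.
10 + 1/(2/1) = 10 + 1/2 = 21/2
11 + 1/(21/2) = 11 + 2/21 = 233/21
1 + 1/(233/21) = 1 + 21/233 = 254/233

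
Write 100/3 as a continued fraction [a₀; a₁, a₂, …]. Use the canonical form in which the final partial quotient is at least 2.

⌊100/3⌋ = 33, remainder 1
⌊3/1⌋ = 3, remainder 0

[33; 3]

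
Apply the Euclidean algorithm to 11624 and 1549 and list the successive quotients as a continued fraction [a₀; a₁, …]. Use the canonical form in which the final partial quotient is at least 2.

Run the Euclidean algorithm, recording each quotient:
11624 = 7·1549 + 781, so a_0 = 7
1549 = 1·781 + 768, so a_1 = 1
781 = 1·768 + 13, so a_2 = 1
768 = 59·13 + 1, so a_3 = 59
13 = 13·1 + 0, so a_4 = 13

[7; 1, 1, 59, 13]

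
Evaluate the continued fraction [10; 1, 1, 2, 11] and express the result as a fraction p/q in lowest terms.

604/57

Start with 11.
2 + 1/(11/1) = 2 + 1/11 = 23/11
1 + 1/(23/11) = 1 + 11/23 = 34/23
1 + 1/(34/23) = 1 + 23/34 = 57/34
10 + 1/(57/34) = 10 + 34/57 = 604/57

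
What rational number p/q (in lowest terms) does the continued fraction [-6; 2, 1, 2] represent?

Compute successive convergents:
a_0 = -6: -6/1
a_1 = 2: -11/2
a_2 = 1: -17/3
a_3 = 2: -45/8

-45/8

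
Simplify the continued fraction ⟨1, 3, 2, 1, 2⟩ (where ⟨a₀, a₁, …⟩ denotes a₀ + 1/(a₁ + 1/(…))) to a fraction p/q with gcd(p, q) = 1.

Use the convergent recurrence hₖ = aₖ·hₖ₋₁ + hₖ₋₂ (and likewise for the denominators kₖ):
a_0 = 1: 1/1
a_1 = 3: 4/3
a_2 = 2: 9/7
a_3 = 1: 13/10
a_4 = 2: 35/27

35/27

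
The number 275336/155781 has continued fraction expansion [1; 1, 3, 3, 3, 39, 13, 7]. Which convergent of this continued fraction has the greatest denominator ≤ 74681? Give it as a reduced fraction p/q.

List convergents until the denominator exceeds the bound:
a_0 = 1: 1/1  (≤ bound)
a_1 = 1: 2/1  (≤ bound)
a_2 = 3: 7/4  (≤ bound)
a_3 = 3: 23/13  (≤ bound)
a_4 = 3: 76/43  (≤ bound)
a_5 = 39: 2987/1690  (≤ bound)
a_6 = 13: 38907/22013  (≤ bound)
a_7 = 7: 275336/155781  (> 74681, stop)

38907/22013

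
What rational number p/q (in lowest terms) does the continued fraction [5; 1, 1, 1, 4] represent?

79/14

Collapse the nested fraction from the inside out:
Start with 4.
1 + 1/(4/1) = 1 + 1/4 = 5/4
1 + 1/(5/4) = 1 + 4/5 = 9/5
1 + 1/(9/5) = 1 + 5/9 = 14/9
5 + 1/(14/9) = 5 + 9/14 = 79/14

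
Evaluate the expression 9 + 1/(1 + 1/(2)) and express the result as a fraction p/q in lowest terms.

Start with 2.
1 + 1/(2/1) = 1 + 1/2 = 3/2
9 + 1/(3/2) = 9 + 2/3 = 29/3

29/3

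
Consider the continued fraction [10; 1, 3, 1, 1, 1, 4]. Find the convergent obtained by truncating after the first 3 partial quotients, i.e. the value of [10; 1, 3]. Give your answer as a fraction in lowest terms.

Start with 3.
1 + 1/(3/1) = 1 + 1/3 = 4/3
10 + 1/(4/3) = 10 + 3/4 = 43/4

43/4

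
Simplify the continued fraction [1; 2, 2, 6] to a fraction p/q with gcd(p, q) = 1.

Start with 6.
2 + 1/(6/1) = 2 + 1/6 = 13/6
2 + 1/(13/6) = 2 + 6/13 = 32/13
1 + 1/(32/13) = 1 + 13/32 = 45/32

45/32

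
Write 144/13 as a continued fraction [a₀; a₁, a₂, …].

Run the Euclidean algorithm, recording each quotient:
144 = 11·13 + 1, so a_0 = 11
13 = 13·1 + 0, so a_1 = 13

[11; 13]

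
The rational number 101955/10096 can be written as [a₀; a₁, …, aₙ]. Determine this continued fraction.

[10; 10, 6, 1, 4, 2, 2, 5]

101955 = 10·10096 + 995, so a_0 = 10
10096 = 10·995 + 146, so a_1 = 10
995 = 6·146 + 119, so a_2 = 6
146 = 1·119 + 27, so a_3 = 1
119 = 4·27 + 11, so a_4 = 4
27 = 2·11 + 5, so a_5 = 2
11 = 2·5 + 1, so a_6 = 2
5 = 5·1 + 0, so a_7 = 5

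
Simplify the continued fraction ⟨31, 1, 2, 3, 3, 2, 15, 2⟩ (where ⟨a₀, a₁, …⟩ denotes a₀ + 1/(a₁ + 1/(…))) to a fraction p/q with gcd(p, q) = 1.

76771/2422

a_0 = 31: 31/1
a_1 = 1: 32/1
a_2 = 2: 95/3
a_3 = 3: 317/10
a_4 = 3: 1046/33
a_5 = 2: 2409/76
a_6 = 15: 37181/1173
a_7 = 2: 76771/2422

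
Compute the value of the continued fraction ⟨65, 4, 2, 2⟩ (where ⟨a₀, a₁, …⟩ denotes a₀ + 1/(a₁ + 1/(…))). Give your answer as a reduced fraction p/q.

1435/22

Build up convergents one term at a time:
a_0 = 65: 65/1
a_1 = 4: 261/4
a_2 = 2: 587/9
a_3 = 2: 1435/22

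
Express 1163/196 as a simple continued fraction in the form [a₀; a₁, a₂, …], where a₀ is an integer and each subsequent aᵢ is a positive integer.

[5; 1, 14, 13]

⌊1163/196⌋ = 5, remainder 183
⌊196/183⌋ = 1, remainder 13
⌊183/13⌋ = 14, remainder 1
⌊13/1⌋ = 13, remainder 0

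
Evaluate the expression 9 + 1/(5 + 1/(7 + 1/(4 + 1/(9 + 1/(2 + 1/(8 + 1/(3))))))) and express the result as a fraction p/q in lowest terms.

705283/76706

Start with 3.
8 + 1/(3/1) = 8 + 1/3 = 25/3
2 + 1/(25/3) = 2 + 3/25 = 53/25
9 + 1/(53/25) = 9 + 25/53 = 502/53
4 + 1/(502/53) = 4 + 53/502 = 2061/502
7 + 1/(2061/502) = 7 + 502/2061 = 14929/2061
5 + 1/(14929/2061) = 5 + 2061/14929 = 76706/14929
9 + 1/(76706/14929) = 9 + 14929/76706 = 705283/76706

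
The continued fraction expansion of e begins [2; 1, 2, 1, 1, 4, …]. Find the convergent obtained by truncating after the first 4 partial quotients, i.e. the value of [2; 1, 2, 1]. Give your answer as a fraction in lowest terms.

11/4

Build up convergents one term at a time:
a_0 = 2: 2/1
a_1 = 1: 3/1
a_2 = 2: 8/3
a_3 = 1: 11/4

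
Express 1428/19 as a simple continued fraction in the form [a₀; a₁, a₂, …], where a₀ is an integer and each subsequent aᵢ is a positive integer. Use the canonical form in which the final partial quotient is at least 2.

Run the Euclidean algorithm, recording each quotient:
1428 ÷ 19 → quotient 75, remainder 3
19 ÷ 3 → quotient 6, remainder 1
3 ÷ 1 → quotient 3, remainder 0

[75; 6, 3]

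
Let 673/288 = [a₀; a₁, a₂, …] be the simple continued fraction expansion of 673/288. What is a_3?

Repeatedly divide and take the remainder:
⌊673/288⌋ = 2, remainder 97
⌊288/97⌋ = 2, remainder 94
⌊97/94⌋ = 1, remainder 3
⌊94/3⌋ = 31, remainder 1

31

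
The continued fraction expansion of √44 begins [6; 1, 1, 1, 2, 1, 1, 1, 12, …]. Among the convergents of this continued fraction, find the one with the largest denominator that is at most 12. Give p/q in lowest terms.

a_0 = 6: 6/1  (≤ bound)
a_1 = 1: 7/1  (≤ bound)
a_2 = 1: 13/2  (≤ bound)
a_3 = 1: 20/3  (≤ bound)
a_4 = 2: 53/8  (≤ bound)
a_5 = 1: 73/11  (≤ bound)
a_6 = 1: 126/19  (> 12, stop)

73/11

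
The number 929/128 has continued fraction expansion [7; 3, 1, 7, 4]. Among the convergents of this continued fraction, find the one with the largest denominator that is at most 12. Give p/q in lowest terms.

a_0 = 7: 7/1  (≤ bound)
a_1 = 3: 22/3  (≤ bound)
a_2 = 1: 29/4  (≤ bound)
a_3 = 7: 225/31  (> 12, stop)

29/4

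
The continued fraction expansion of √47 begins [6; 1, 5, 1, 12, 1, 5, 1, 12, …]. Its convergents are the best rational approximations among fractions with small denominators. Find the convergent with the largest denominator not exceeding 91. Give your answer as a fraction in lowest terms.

a_0 = 6: 6/1  (≤ bound)
a_1 = 1: 7/1  (≤ bound)
a_2 = 5: 41/6  (≤ bound)
a_3 = 1: 48/7  (≤ bound)
a_4 = 12: 617/90  (≤ bound)
a_5 = 1: 665/97  (> 91, stop)

617/90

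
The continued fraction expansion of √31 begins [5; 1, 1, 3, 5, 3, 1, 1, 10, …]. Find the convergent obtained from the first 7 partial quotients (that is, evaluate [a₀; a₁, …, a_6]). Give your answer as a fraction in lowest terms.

863/155

Start with 1.
3 + 1/(1/1) = 3 + 1/1 = 4/1
5 + 1/(4/1) = 5 + 1/4 = 21/4
3 + 1/(21/4) = 3 + 4/21 = 67/21
1 + 1/(67/21) = 1 + 21/67 = 88/67
1 + 1/(88/67) = 1 + 67/88 = 155/88
5 + 1/(155/88) = 5 + 88/155 = 863/155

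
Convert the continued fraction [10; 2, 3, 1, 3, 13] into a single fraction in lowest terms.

a_0 = 10: 10/1
a_1 = 2: 21/2
a_2 = 3: 73/7
a_3 = 1: 94/9
a_4 = 3: 355/34
a_5 = 13: 4709/451

4709/451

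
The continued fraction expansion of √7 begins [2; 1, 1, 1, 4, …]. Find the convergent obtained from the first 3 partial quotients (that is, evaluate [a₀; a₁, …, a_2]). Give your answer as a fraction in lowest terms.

Start with 1.
1 + 1/(1/1) = 1 + 1/1 = 2/1
2 + 1/(2/1) = 2 + 1/2 = 5/2

5/2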